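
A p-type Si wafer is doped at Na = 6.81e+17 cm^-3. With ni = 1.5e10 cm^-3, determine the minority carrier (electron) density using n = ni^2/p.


Step 1: Majority hole concentration p ≈ Na = 6.81e+17 cm^-3
Step 2: n = ni^2 / Na = (1.5e10)^2 / 6.81e+17
Step 3: n = 3.30e+02 cm^-3

3.30e+02


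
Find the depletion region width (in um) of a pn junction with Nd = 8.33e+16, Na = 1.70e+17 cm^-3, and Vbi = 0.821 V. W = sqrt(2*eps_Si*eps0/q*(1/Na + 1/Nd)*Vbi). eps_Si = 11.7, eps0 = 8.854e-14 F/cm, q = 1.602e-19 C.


Step 1: 1/Na + 1/Nd = 1/1.70e+17 + 1/8.33e+16 = 1.78872e-17
Step 2: 2*eps*eps0/q = 2*11.7*8.854e-14/1.602e-19 = 1.293281e+07
Step 3: W^2 = 1.293281e+07 * 1.78872e-17 * 0.821 = 1.89923e-10
Step 4: W = sqrt(1.89923e-10) = 1.378e-05 cm = 0.1378 um

0.1378


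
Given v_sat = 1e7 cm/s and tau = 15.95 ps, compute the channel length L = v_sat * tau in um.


Step 1: tau in seconds = 15.95 ps * 1e-12 = 1.5950e-11 s
Step 2: L = v_sat * tau = 1e7 * 1.5950e-11 = 1.5950e-04 cm
Step 3: L in um = 1.5950e-04 * 1e4 = 1.595 um

1.595


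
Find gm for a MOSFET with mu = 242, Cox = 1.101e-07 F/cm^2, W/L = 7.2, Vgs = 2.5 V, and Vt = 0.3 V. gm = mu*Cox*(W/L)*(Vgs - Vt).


Step 1: Vov = Vgs - Vt = 2.5 - 0.3 = 2.2 V
Step 2: gm = mu * Cox * (W/L) * Vov
Step 3: gm = 242 * 1.101e-07 * 7.2 * 2.2 = 4.22e-04 S

4.22e-04


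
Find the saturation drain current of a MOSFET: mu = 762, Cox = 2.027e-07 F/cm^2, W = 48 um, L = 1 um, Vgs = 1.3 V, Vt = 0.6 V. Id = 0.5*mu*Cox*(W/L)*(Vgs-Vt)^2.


Step 1: Overdrive voltage Vov = Vgs - Vt = 1.3 - 0.6 = 0.7 V
Step 2: W/L = 48/1 = 48
Step 3: Id = 0.5 * 762 * 2.027e-07 * 48 * 0.7^2
Step 4: Id = 1.82e-03 A

1.82e-03


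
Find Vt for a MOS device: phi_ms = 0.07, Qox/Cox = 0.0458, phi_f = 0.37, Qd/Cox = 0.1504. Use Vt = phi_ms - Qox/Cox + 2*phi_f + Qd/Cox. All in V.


Step 1: Vt = phi_ms - Qox/Cox + 2*phi_f + Qd/Cox
Step 2: Vt = 0.07 - 0.0458 + 2*0.37 + 0.1504
Step 3: Vt = 0.07 - 0.0458 + 0.74 + 0.1504
Step 4: Vt = 0.9146 V

0.9146


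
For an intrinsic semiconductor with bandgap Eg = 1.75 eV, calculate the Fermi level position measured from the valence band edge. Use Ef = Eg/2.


Step 1: For an intrinsic semiconductor, the Fermi level sits at midgap.
Step 2: Ef = Eg / 2 = 1.75 / 2 = 0.875 eV

0.875


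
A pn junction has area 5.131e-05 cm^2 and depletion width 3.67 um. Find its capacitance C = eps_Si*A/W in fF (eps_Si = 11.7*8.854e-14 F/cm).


Step 1: eps_Si = 11.7 * 8.854e-14 = 1.035918e-12 F/cm
Step 2: W in cm = 3.67 * 1e-4 = 3.67e-04 cm
Step 3: C = 1.035918e-12 * 5.131e-05 / 3.67e-04 = 1.448309e-13 F
Step 4: C = 144.83 fF

144.83


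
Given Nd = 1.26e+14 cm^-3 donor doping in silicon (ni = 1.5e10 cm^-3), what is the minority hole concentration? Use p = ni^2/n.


Step 1: Since Nd >> ni, n ≈ Nd = 1.26e+14 cm^-3
Step 2: p = ni^2 / n = (1.5e10)^2 / 1.26e+14
Step 3: p = 2.25e20 / 1.26e+14 = 1.79e+06 cm^-3

1.79e+06


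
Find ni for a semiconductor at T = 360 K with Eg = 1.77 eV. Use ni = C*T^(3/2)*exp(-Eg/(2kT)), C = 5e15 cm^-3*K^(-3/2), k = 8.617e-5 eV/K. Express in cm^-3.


Step 1: Compute kT = 8.617e-5 * 360 = 0.0310212 eV
Step 2: Exponent = -Eg/(2kT) = -1.77/(2*0.0310212) = -28.52888
Step 3: T^(3/2) = 360^1.5 = 6830.52
Step 4: ni = 5e15 * 6830.52 * exp(-28.52888) = 1.39e+07 cm^-3

1.39e+07


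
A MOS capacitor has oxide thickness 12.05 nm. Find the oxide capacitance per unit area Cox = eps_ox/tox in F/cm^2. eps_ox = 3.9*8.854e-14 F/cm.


Step 1: eps_ox = 3.9 * 8.854e-14 = 3.45306e-13 F/cm
Step 2: tox in cm = 12.05 nm * 1e-7 = 1.2050e-06 cm
Step 3: Cox = 3.45306e-13 / 1.2050e-06 = 2.87e-07 F/cm^2

2.87e-07


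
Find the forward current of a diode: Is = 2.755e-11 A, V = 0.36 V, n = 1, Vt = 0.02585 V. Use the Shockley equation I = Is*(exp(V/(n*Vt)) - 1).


Step 1: V/(n*Vt) = 0.36/(1*0.02585) = 13.9265
Step 2: exp(13.9265) = 1.1174e+06
Step 3: I = 2.755e-11 * (1.1174e+06 - 1) = 3.08e-05 A

3.08e-05


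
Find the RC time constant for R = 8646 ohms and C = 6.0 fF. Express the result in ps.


Step 1: tau = R * C
Step 2: tau = 8646 * 6.0 fF = 8646 * 6.0e-15 F
Step 3: tau = 5.1876e-11 s = 51.876 ps

51.876


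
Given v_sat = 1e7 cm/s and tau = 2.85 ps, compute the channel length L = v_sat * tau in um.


Step 1: tau in seconds = 2.85 ps * 1e-12 = 2.8500e-12 s
Step 2: L = v_sat * tau = 1e7 * 2.8500e-12 = 2.8500e-05 cm
Step 3: L in um = 2.8500e-05 * 1e4 = 0.285 um

0.285


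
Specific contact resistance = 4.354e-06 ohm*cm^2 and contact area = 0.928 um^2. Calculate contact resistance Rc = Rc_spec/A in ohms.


Step 1: Convert area to cm^2: 0.928 um^2 = 9.2800e-09 cm^2
Step 2: Rc = Rc_spec / A = 4.354e-06 / 9.2800e-09
Step 3: Rc = 4.69e+02 ohms

4.69e+02


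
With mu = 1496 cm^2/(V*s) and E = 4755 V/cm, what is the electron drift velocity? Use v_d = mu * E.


Step 1: v_d = mu * E
Step 2: v_d = 1496 * 4755 = 7113480
Step 3: v_d = 7.11e+06 cm/s

7.11e+06


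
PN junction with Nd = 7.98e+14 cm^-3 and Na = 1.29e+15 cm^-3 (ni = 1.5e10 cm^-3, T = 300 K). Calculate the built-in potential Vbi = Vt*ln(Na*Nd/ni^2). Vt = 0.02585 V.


Step 1: Compute Na*Nd/ni^2 = 1.29e+15 * 7.98e+14 / (1.5e10)^2 = 4.5752e+09
Step 2: ln(4.5752e+09) = 22.2439
Step 3: Vbi = 0.02585 * 22.2439 = 0.575 V

0.575


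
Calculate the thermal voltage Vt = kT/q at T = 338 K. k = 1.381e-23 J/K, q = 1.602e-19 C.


Step 1: kT = 1.381e-23 * 338 = 4.66778e-21 J
Step 2: Vt = kT/q = 4.66778e-21 / 1.602e-19
Step 3: Vt = 0.02914 V

0.02914


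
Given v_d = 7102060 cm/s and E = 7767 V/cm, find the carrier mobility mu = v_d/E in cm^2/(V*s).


Step 1: mu = v_d / E
Step 2: mu = 7102060 / 7767
Step 3: mu = 914.39 cm^2/(V*s)

914.39


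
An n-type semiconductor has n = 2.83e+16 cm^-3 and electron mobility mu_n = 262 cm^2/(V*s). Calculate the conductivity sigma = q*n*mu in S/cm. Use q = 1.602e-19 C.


Step 1: sigma = q * n * mu
Step 2: sigma = 1.602e-19 * 2.83e+16 * 262
Step 3: sigma = 1.188e+00 S/cm

1.188e+00


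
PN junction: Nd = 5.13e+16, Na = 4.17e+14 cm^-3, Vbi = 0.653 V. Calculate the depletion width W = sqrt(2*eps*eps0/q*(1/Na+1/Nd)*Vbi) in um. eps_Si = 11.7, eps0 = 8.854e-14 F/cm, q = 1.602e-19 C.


Step 1: 1/Na + 1/Nd = 1/4.17e+14 + 1/5.13e+16 = 2.41757e-15
Step 2: 2*eps*eps0/q = 2*11.7*8.854e-14/1.602e-19 = 1.293281e+07
Step 3: W^2 = 1.293281e+07 * 2.41757e-15 * 0.653 = 2.04167e-08
Step 4: W = sqrt(2.04167e-08) = 1.429e-04 cm = 1.429 um

1.429


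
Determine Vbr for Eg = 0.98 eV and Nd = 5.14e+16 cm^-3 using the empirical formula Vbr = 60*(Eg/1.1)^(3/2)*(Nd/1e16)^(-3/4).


Step 1: Eg/1.1 = 0.98/1.1 = 0.890909
Step 2: (Eg/1.1)^1.5 = 0.890909^1.5 = 0.840911
Step 3: (Nd/1e16)^(-0.75) = (5.14)^(-0.75) = 0.292939
Step 4: Vbr = 60 * 0.840911 * 0.292939 = 14.8 V

14.8


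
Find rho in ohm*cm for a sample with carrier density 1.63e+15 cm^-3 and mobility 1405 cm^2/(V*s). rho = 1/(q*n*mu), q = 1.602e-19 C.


Step 1: sigma = q * n * mu = 1.602e-19 * 1.63e+15 * 1405 = 3.66882e-01 S/cm
Step 2: rho = 1 / sigma = 1 / 3.66882e-01 = 2.726 ohm*cm

2.726


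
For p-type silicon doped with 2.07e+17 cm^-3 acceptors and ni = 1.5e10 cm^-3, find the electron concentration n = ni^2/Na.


Step 1: Majority hole concentration p ≈ Na = 2.07e+17 cm^-3
Step 2: n = ni^2 / Na = (1.5e10)^2 / 2.07e+17
Step 3: n = 1.09e+03 cm^-3

1.09e+03


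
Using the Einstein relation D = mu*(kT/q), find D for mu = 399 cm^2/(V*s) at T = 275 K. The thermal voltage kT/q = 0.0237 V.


Step 1: D = mu * (kT/q)
Step 2: D = 399 * 0.0237
Step 3: D = 9.46 cm^2/s

9.46


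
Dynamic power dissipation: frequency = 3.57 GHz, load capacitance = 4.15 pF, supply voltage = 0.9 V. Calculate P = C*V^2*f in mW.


Step 1: V^2 = 0.9^2 = 0.81 V^2
Step 2: P = C*V^2*f = 4.15e-12 F * 0.81 * 3.57e9 Hz
Step 3: P = 1.2000555e-02 W
Step 4: P = 12.001 mW

12.001


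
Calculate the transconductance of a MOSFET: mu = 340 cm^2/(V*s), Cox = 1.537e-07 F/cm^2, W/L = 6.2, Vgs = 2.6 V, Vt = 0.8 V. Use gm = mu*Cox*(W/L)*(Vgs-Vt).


Step 1: Vov = Vgs - Vt = 2.6 - 0.8 = 1.8 V
Step 2: gm = mu * Cox * (W/L) * Vov
Step 3: gm = 340 * 1.537e-07 * 6.2 * 1.8 = 5.83e-04 S

5.83e-04


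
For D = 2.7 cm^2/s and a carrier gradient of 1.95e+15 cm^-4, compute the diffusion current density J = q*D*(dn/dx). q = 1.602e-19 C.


Step 1: J = q * D * (dn/dx)
Step 2: J = 1.602e-19 * 2.7 * 1.95e+15
Step 3: J = 8.43e-04 A/cm^2

8.43e-04


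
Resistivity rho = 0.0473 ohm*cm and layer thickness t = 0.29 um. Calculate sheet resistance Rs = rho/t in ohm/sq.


Step 1: Convert thickness to cm: t = 0.29 um = 2.9000e-05 cm
Step 2: Rs = rho / t = 0.0473 / 2.9000e-05
Step 3: Rs = 1631.0 ohm/sq

1631.0


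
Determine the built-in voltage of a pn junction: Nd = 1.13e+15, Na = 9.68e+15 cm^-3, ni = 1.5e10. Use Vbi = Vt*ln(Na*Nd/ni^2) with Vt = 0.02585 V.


Step 1: Compute Na*Nd/ni^2 = 9.68e+15 * 1.13e+15 / (1.5e10)^2 = 4.8615e+10
Step 2: ln(4.8615e+10) = 24.6072
Step 3: Vbi = 0.02585 * 24.6072 = 0.636 V

0.636


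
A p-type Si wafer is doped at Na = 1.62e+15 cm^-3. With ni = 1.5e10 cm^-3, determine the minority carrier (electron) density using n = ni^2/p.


Step 1: Majority hole concentration p ≈ Na = 1.62e+15 cm^-3
Step 2: n = ni^2 / Na = (1.5e10)^2 / 1.62e+15
Step 3: n = 1.39e+05 cm^-3

1.39e+05


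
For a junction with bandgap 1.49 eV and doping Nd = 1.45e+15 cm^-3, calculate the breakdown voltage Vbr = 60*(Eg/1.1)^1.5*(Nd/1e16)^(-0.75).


Step 1: Eg/1.1 = 1.49/1.1 = 1.354545
Step 2: (Eg/1.1)^1.5 = 1.354545^1.5 = 1.576486
Step 3: (Nd/1e16)^(-0.75) = (0.145)^(-0.75) = 4.255729
Step 4: Vbr = 60 * 1.576486 * 4.255729 = 402.5 V

402.5


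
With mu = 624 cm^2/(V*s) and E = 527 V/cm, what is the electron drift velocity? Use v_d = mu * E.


Step 1: v_d = mu * E
Step 2: v_d = 624 * 527 = 328848
Step 3: v_d = 3.29e+05 cm/s

3.29e+05


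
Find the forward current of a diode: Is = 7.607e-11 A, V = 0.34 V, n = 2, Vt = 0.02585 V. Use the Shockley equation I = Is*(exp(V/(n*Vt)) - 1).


Step 1: V/(n*Vt) = 0.34/(2*0.02585) = 6.5764
Step 2: exp(6.5764) = 7.1795e+02
Step 3: I = 7.607e-11 * (7.1795e+02 - 1) = 5.45e-08 A

5.45e-08


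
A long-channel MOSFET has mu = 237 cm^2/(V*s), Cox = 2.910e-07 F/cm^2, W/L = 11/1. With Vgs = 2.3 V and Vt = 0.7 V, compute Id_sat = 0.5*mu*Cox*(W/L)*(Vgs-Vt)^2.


Step 1: Overdrive voltage Vov = Vgs - Vt = 2.3 - 0.7 = 1.6 V
Step 2: W/L = 11/1 = 11
Step 3: Id = 0.5 * 237 * 2.910e-07 * 11 * 1.6^2
Step 4: Id = 9.71e-04 A

9.71e-04


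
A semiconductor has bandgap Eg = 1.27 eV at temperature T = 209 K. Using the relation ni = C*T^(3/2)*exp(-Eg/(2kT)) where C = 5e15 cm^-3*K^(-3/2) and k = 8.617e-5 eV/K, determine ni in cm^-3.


Step 1: Compute kT = 8.617e-5 * 209 = 0.01800953 eV
Step 2: Exponent = -Eg/(2kT) = -1.27/(2*0.01800953) = -35.25911
Step 3: T^(3/2) = 209^1.5 = 3021.48
Step 4: ni = 5e15 * 3021.48 * exp(-35.25911) = 7.35e+03 cm^-3

7.35e+03


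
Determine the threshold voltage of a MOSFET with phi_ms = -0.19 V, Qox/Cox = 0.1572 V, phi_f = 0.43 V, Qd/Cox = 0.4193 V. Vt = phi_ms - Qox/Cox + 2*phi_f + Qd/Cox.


Step 1: Vt = phi_ms - Qox/Cox + 2*phi_f + Qd/Cox
Step 2: Vt = -0.19 - 0.1572 + 2*0.43 + 0.4193
Step 3: Vt = -0.19 - 0.1572 + 0.86 + 0.4193
Step 4: Vt = 0.9321 V

0.9321


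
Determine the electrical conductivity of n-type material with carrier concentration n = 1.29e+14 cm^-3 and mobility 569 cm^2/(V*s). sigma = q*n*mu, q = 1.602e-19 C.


Step 1: sigma = q * n * mu
Step 2: sigma = 1.602e-19 * 1.29e+14 * 569
Step 3: sigma = 1.176e-02 S/cm

1.176e-02


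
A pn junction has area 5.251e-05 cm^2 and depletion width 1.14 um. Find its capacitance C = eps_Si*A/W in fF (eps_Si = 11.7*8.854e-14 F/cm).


Step 1: eps_Si = 11.7 * 8.854e-14 = 1.035918e-12 F/cm
Step 2: W in cm = 1.14 * 1e-4 = 1.14e-04 cm
Step 3: C = 1.035918e-12 * 5.251e-05 / 1.14e-04 = 4.771584e-13 F
Step 4: C = 477.16 fF

477.16


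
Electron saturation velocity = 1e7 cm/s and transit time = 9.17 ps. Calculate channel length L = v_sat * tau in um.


Step 1: tau in seconds = 9.17 ps * 1e-12 = 9.1700e-12 s
Step 2: L = v_sat * tau = 1e7 * 9.1700e-12 = 9.1700e-05 cm
Step 3: L in um = 9.1700e-05 * 1e4 = 0.917 um

0.917


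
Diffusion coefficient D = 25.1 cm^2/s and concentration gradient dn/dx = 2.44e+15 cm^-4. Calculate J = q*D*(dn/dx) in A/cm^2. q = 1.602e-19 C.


Step 1: J = q * D * (dn/dx)
Step 2: J = 1.602e-19 * 25.1 * 2.44e+15
Step 3: J = 9.81e-03 A/cm^2

9.81e-03


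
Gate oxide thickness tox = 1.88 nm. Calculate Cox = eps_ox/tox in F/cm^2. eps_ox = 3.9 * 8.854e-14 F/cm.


Step 1: eps_ox = 3.9 * 8.854e-14 = 3.45306e-13 F/cm
Step 2: tox in cm = 1.88 nm * 1e-7 = 1.8800e-07 cm
Step 3: Cox = 3.45306e-13 / 1.8800e-07 = 1.84e-06 F/cm^2

1.84e-06


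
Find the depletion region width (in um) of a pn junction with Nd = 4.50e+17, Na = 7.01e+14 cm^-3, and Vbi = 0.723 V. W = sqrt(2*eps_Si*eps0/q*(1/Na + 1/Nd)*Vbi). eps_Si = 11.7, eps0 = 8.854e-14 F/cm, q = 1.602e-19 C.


Step 1: 1/Na + 1/Nd = 1/7.01e+14 + 1/4.50e+17 = 1.42876e-15
Step 2: 2*eps*eps0/q = 2*11.7*8.854e-14/1.602e-19 = 1.293281e+07
Step 3: W^2 = 1.293281e+07 * 1.42876e-15 * 0.723 = 1.33595e-08
Step 4: W = sqrt(1.33595e-08) = 1.156e-04 cm = 1.156 um

1.156


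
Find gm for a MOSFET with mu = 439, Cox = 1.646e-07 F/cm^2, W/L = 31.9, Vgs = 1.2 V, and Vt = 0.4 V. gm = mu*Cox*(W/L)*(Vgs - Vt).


Step 1: Vov = Vgs - Vt = 1.2 - 0.4 = 0.8 V
Step 2: gm = mu * Cox * (W/L) * Vov
Step 3: gm = 439 * 1.646e-07 * 31.9 * 0.8 = 1.84e-03 S

1.84e-03


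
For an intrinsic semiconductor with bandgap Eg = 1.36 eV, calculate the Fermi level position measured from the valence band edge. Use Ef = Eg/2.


Step 1: For an intrinsic semiconductor, the Fermi level sits at midgap.
Step 2: Ef = Eg / 2 = 1.36 / 2 = 0.68 eV

0.68


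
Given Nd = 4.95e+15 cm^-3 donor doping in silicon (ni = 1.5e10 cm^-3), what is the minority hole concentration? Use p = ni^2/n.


Step 1: Since Nd >> ni, n ≈ Nd = 4.95e+15 cm^-3
Step 2: p = ni^2 / n = (1.5e10)^2 / 4.95e+15
Step 3: p = 2.25e20 / 4.95e+15 = 4.55e+04 cm^-3

4.55e+04


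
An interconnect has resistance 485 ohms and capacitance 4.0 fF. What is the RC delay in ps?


Step 1: tau = R * C
Step 2: tau = 485 * 4.0 fF = 485 * 4.0e-15 F
Step 3: tau = 1.94e-12 s = 1.94 ps

1.94


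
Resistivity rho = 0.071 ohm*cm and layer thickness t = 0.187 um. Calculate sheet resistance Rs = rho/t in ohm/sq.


Step 1: Convert thickness to cm: t = 0.187 um = 1.8700e-05 cm
Step 2: Rs = rho / t = 0.071 / 1.8700e-05
Step 3: Rs = 3796.8 ohm/sq

3796.8


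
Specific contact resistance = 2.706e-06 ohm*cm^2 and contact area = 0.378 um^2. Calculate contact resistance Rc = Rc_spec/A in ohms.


Step 1: Convert area to cm^2: 0.378 um^2 = 3.7800e-09 cm^2
Step 2: Rc = Rc_spec / A = 2.706e-06 / 3.7800e-09
Step 3: Rc = 7.16e+02 ohms

7.16e+02


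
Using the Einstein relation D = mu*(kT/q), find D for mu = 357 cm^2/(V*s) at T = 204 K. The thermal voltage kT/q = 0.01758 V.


Step 1: D = mu * (kT/q)
Step 2: D = 357 * 0.01758
Step 3: D = 6.28 cm^2/s

6.28


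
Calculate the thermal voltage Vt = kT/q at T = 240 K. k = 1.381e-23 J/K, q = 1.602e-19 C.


Step 1: kT = 1.381e-23 * 240 = 3.3144e-21 J
Step 2: Vt = kT/q = 3.3144e-21 / 1.602e-19
Step 3: Vt = 0.02069 V

0.02069


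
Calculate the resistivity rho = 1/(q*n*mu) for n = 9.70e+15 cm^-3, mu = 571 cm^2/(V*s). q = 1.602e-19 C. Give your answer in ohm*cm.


Step 1: sigma = q * n * mu = 1.602e-19 * 9.70e+15 * 571 = 8.87300e-01 S/cm
Step 2: rho = 1 / sigma = 1 / 8.87300e-01 = 1.127 ohm*cm

1.127


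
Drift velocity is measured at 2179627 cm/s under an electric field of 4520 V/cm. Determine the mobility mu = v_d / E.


Step 1: mu = v_d / E
Step 2: mu = 2179627 / 4520
Step 3: mu = 482.22 cm^2/(V*s)

482.22


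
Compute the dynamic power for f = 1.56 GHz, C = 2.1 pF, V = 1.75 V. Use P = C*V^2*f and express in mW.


Step 1: V^2 = 1.75^2 = 3.0625 V^2
Step 2: P = C*V^2*f = 2.1e-12 F * 3.0625 * 1.56e9 Hz
Step 3: P = 1.003275e-02 W
Step 4: P = 10.033 mW

10.033


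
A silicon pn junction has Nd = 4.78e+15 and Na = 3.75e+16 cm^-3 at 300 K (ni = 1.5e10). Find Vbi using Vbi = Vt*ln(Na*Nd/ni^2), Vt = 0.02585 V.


Step 1: Compute Na*Nd/ni^2 = 3.75e+16 * 4.78e+15 / (1.5e10)^2 = 7.9667e+11
Step 2: ln(7.9667e+11) = 27.4037
Step 3: Vbi = 0.02585 * 27.4037 = 0.708 V

0.708


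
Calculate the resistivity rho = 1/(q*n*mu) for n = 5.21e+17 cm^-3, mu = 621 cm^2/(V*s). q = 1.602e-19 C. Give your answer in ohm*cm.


Step 1: sigma = q * n * mu = 1.602e-19 * 5.21e+17 * 621 = 5.18313e+01 S/cm
Step 2: rho = 1 / sigma = 1 / 5.18313e+01 = 0.01929 ohm*cm

0.01929


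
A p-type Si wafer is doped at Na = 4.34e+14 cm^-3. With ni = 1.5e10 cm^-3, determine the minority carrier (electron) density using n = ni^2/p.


Step 1: Majority hole concentration p ≈ Na = 4.34e+14 cm^-3
Step 2: n = ni^2 / Na = (1.5e10)^2 / 4.34e+14
Step 3: n = 5.18e+05 cm^-3

5.18e+05


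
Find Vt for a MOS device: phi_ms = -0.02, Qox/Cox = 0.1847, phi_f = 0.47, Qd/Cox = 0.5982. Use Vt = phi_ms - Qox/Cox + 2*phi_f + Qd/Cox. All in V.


Step 1: Vt = phi_ms - Qox/Cox + 2*phi_f + Qd/Cox
Step 2: Vt = -0.02 - 0.1847 + 2*0.47 + 0.5982
Step 3: Vt = -0.02 - 0.1847 + 0.94 + 0.5982
Step 4: Vt = 1.3335 V

1.3335


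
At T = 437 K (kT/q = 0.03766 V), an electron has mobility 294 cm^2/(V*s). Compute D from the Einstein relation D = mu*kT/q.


Step 1: D = mu * (kT/q)
Step 2: D = 294 * 0.03766
Step 3: D = 11.07 cm^2/s

11.07


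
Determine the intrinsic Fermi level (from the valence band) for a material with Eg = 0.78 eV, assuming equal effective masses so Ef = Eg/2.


Step 1: For an intrinsic semiconductor, the Fermi level sits at midgap.
Step 2: Ef = Eg / 2 = 0.78 / 2 = 0.39 eV

0.39


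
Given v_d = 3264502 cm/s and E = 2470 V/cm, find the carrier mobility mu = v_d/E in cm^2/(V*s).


Step 1: mu = v_d / E
Step 2: mu = 3264502 / 2470
Step 3: mu = 1321.66 cm^2/(V*s)

1321.66


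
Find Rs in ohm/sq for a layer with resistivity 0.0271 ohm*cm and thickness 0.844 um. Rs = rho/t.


Step 1: Convert thickness to cm: t = 0.844 um = 8.4400e-05 cm
Step 2: Rs = rho / t = 0.0271 / 8.4400e-05
Step 3: Rs = 321.1 ohm/sq

321.1


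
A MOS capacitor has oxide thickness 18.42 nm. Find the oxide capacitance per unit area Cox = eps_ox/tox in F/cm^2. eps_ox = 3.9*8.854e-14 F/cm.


Step 1: eps_ox = 3.9 * 8.854e-14 = 3.45306e-13 F/cm
Step 2: tox in cm = 18.42 nm * 1e-7 = 1.8420e-06 cm
Step 3: Cox = 3.45306e-13 / 1.8420e-06 = 1.87e-07 F/cm^2

1.87e-07


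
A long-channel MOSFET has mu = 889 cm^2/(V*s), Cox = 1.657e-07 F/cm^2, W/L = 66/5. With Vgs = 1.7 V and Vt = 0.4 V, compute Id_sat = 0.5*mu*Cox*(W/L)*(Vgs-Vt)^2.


Step 1: Overdrive voltage Vov = Vgs - Vt = 1.7 - 0.4 = 1.3 V
Step 2: W/L = 66/5 = 13.2
Step 3: Id = 0.5 * 889 * 1.657e-07 * 13.2 * 1.3^2
Step 4: Id = 1.64e-03 A

1.64e-03


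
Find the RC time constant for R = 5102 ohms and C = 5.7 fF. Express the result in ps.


Step 1: tau = R * C
Step 2: tau = 5102 * 5.7 fF = 5102 * 5.7e-15 F
Step 3: tau = 2.90814e-11 s = 29.0814 ps

29.0814


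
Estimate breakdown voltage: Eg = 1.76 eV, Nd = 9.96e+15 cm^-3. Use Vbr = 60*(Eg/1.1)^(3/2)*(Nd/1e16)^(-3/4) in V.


Step 1: Eg/1.1 = 1.76/1.1 = 1.600000
Step 2: (Eg/1.1)^1.5 = 1.600000^1.5 = 2.023858
Step 3: (Nd/1e16)^(-0.75) = (0.996)^(-0.75) = 1.003011
Step 4: Vbr = 60 * 2.023858 * 1.003011 = 121.8 V

121.8


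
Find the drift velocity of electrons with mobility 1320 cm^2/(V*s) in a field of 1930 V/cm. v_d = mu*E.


Step 1: v_d = mu * E
Step 2: v_d = 1320 * 1930 = 2547600
Step 3: v_d = 2.55e+06 cm/s

2.55e+06


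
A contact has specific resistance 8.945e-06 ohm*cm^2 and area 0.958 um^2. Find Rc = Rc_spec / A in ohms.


Step 1: Convert area to cm^2: 0.958 um^2 = 9.5800e-09 cm^2
Step 2: Rc = Rc_spec / A = 8.945e-06 / 9.5800e-09
Step 3: Rc = 9.34e+02 ohms

9.34e+02


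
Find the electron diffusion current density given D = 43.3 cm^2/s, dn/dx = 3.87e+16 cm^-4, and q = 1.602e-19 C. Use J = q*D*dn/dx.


Step 1: J = q * D * (dn/dx)
Step 2: J = 1.602e-19 * 43.3 * 3.87e+16
Step 3: J = 2.68e-01 A/cm^2

2.68e-01


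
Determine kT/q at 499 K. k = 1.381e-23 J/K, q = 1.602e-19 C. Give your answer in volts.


Step 1: kT = 1.381e-23 * 499 = 6.89119e-21 J
Step 2: Vt = kT/q = 6.89119e-21 / 1.602e-19
Step 3: Vt = 0.04302 V

0.04302


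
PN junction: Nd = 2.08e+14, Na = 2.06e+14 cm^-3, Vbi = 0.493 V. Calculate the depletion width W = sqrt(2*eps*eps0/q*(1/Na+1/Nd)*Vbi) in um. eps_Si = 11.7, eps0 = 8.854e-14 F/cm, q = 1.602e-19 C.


Step 1: 1/Na + 1/Nd = 1/2.06e+14 + 1/2.08e+14 = 9.66206e-15
Step 2: 2*eps*eps0/q = 2*11.7*8.854e-14/1.602e-19 = 1.293281e+07
Step 3: W^2 = 1.293281e+07 * 9.66206e-15 * 0.493 = 6.16041e-08
Step 4: W = sqrt(6.16041e-08) = 2.482e-04 cm = 2.482 um

2.482


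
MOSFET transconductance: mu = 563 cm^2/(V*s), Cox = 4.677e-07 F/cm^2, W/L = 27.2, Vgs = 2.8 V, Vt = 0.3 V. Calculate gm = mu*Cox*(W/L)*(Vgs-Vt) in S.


Step 1: Vov = Vgs - Vt = 2.8 - 0.3 = 2.5 V
Step 2: gm = mu * Cox * (W/L) * Vov
Step 3: gm = 563 * 4.677e-07 * 27.2 * 2.5 = 1.79e-02 S

1.79e-02


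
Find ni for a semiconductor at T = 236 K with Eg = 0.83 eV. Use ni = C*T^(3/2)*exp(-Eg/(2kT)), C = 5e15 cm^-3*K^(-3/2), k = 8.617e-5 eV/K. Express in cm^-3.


Step 1: Compute kT = 8.617e-5 * 236 = 0.02033612 eV
Step 2: Exponent = -Eg/(2kT) = -0.83/(2*0.02033612) = -20.40704
Step 3: T^(3/2) = 236^1.5 = 3625.50
Step 4: ni = 5e15 * 3625.50 * exp(-20.40704) = 2.49e+10 cm^-3

2.49e+10


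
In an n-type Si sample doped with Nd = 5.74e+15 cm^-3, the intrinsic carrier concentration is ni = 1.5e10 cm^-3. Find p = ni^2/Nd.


Step 1: Since Nd >> ni, n ≈ Nd = 5.74e+15 cm^-3
Step 2: p = ni^2 / n = (1.5e10)^2 / 5.74e+15
Step 3: p = 2.25e20 / 5.74e+15 = 3.92e+04 cm^-3

3.92e+04


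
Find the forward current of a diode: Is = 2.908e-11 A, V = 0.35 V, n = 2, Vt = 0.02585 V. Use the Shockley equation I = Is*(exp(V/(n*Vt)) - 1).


Step 1: V/(n*Vt) = 0.35/(2*0.02585) = 6.7698
Step 2: exp(6.7698) = 8.7114e+02
Step 3: I = 2.908e-11 * (8.7114e+02 - 1) = 2.53e-08 A

2.53e-08


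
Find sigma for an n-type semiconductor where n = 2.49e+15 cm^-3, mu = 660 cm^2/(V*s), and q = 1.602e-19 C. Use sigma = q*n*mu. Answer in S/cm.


Step 1: sigma = q * n * mu
Step 2: sigma = 1.602e-19 * 2.49e+15 * 660
Step 3: sigma = 2.633e-01 S/cm

2.633e-01


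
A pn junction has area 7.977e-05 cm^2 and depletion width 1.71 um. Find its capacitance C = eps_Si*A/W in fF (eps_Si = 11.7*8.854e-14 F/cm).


Step 1: eps_Si = 11.7 * 8.854e-14 = 1.035918e-12 F/cm
Step 2: W in cm = 1.71 * 1e-4 = 1.71e-04 cm
Step 3: C = 1.035918e-12 * 7.977e-05 / 1.71e-04 = 4.832467e-13 F
Step 4: C = 483.25 fF

483.25


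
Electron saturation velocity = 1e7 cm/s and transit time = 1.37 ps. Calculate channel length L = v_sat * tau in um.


Step 1: tau in seconds = 1.37 ps * 1e-12 = 1.3700e-12 s
Step 2: L = v_sat * tau = 1e7 * 1.3700e-12 = 1.3700e-05 cm
Step 3: L in um = 1.3700e-05 * 1e4 = 0.137 um

0.137


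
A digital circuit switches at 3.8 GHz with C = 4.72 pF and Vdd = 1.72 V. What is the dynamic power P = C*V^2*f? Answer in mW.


Step 1: V^2 = 1.72^2 = 2.9584 V^2
Step 2: P = C*V^2*f = 4.72e-12 F * 2.9584 * 3.8e9 Hz
Step 3: P = 5.30618624e-02 W
Step 4: P = 53.062 mW

53.062


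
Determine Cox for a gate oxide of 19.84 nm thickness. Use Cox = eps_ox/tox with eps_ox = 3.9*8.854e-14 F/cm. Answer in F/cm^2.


Step 1: eps_ox = 3.9 * 8.854e-14 = 3.45306e-13 F/cm
Step 2: tox in cm = 19.84 nm * 1e-7 = 1.9840e-06 cm
Step 3: Cox = 3.45306e-13 / 1.9840e-06 = 1.74e-07 F/cm^2

1.74e-07


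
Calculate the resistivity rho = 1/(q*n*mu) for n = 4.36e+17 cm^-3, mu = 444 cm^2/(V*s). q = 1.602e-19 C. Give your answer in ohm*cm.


Step 1: sigma = q * n * mu = 1.602e-19 * 4.36e+17 * 444 = 3.10122e+01 S/cm
Step 2: rho = 1 / sigma = 1 / 3.10122e+01 = 0.03225 ohm*cm

0.03225


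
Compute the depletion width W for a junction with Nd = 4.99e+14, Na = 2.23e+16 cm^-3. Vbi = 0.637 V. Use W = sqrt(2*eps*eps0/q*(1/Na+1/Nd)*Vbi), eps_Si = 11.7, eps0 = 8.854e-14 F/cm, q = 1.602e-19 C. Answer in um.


Step 1: 1/Na + 1/Nd = 1/2.23e+16 + 1/4.99e+14 = 2.04885e-15
Step 2: 2*eps*eps0/q = 2*11.7*8.854e-14/1.602e-19 = 1.293281e+07
Step 3: W^2 = 1.293281e+07 * 2.04885e-15 * 0.637 = 1.68788e-08
Step 4: W = sqrt(1.68788e-08) = 1.299e-04 cm = 1.299 um

1.299


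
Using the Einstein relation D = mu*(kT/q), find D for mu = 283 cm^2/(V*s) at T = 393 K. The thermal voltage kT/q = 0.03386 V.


Step 1: D = mu * (kT/q)
Step 2: D = 283 * 0.03386
Step 3: D = 9.58 cm^2/s

9.58


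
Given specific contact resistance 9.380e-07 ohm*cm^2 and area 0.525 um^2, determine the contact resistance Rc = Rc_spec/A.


Step 1: Convert area to cm^2: 0.525 um^2 = 5.2500e-09 cm^2
Step 2: Rc = Rc_spec / A = 9.380e-07 / 5.2500e-09
Step 3: Rc = 1.79e+02 ohms

1.79e+02


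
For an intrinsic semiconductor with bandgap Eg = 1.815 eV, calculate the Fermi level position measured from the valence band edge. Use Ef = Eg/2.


Step 1: For an intrinsic semiconductor, the Fermi level sits at midgap.
Step 2: Ef = Eg / 2 = 1.815 / 2 = 0.9075 eV

0.9075


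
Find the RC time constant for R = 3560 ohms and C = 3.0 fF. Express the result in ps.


Step 1: tau = R * C
Step 2: tau = 3560 * 3.0 fF = 3560 * 3.0e-15 F
Step 3: tau = 1.068e-11 s = 10.68 ps

10.68


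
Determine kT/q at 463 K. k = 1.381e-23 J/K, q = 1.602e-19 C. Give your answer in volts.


Step 1: kT = 1.381e-23 * 463 = 6.39403e-21 J
Step 2: Vt = kT/q = 6.39403e-21 / 1.602e-19
Step 3: Vt = 0.03991 V

0.03991


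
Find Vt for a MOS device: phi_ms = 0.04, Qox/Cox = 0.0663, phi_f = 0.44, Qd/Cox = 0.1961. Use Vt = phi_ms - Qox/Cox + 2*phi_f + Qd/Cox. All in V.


Step 1: Vt = phi_ms - Qox/Cox + 2*phi_f + Qd/Cox
Step 2: Vt = 0.04 - 0.0663 + 2*0.44 + 0.1961
Step 3: Vt = 0.04 - 0.0663 + 0.88 + 0.1961
Step 4: Vt = 1.0498 V

1.0498


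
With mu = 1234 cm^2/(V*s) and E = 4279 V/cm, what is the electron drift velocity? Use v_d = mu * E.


Step 1: v_d = mu * E
Step 2: v_d = 1234 * 4279 = 5280286
Step 3: v_d = 5.28e+06 cm/s

5.28e+06


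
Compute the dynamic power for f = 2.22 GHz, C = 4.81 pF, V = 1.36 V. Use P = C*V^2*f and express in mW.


Step 1: V^2 = 1.36^2 = 1.8496 V^2
Step 2: P = C*V^2*f = 4.81e-12 F * 1.8496 * 2.22e9 Hz
Step 3: P = 1.975039872e-02 W
Step 4: P = 19.75 mW

19.75


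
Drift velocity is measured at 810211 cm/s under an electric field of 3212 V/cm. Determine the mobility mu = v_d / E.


Step 1: mu = v_d / E
Step 2: mu = 810211 / 3212
Step 3: mu = 252.25 cm^2/(V*s)

252.25


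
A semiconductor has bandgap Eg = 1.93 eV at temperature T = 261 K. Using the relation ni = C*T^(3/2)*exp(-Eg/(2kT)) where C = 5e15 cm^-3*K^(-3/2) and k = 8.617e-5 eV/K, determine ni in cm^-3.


Step 1: Compute kT = 8.617e-5 * 261 = 0.02249037 eV
Step 2: Exponent = -Eg/(2kT) = -1.93/(2*0.02249037) = -42.90725
Step 3: T^(3/2) = 261^1.5 = 4216.58
Step 4: ni = 5e15 * 4216.58 * exp(-42.90725) = 4.89e+00 cm^-3

4.89e+00


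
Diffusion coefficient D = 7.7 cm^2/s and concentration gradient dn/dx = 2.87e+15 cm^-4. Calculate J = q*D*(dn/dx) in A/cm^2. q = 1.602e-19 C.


Step 1: J = q * D * (dn/dx)
Step 2: J = 1.602e-19 * 7.7 * 2.87e+15
Step 3: J = 3.54e-03 A/cm^2

3.54e-03


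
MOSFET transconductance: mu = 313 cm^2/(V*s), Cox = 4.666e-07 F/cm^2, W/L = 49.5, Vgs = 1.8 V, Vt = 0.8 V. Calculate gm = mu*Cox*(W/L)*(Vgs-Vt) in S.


Step 1: Vov = Vgs - Vt = 1.8 - 0.8 = 1.0 V
Step 2: gm = mu * Cox * (W/L) * Vov
Step 3: gm = 313 * 4.666e-07 * 49.5 * 1.0 = 7.23e-03 S

7.23e-03


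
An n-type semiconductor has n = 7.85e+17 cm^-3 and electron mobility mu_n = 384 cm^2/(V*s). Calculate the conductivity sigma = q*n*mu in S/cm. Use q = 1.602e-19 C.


Step 1: sigma = q * n * mu
Step 2: sigma = 1.602e-19 * 7.85e+17 * 384
Step 3: sigma = 4.829e+01 S/cm

4.829e+01


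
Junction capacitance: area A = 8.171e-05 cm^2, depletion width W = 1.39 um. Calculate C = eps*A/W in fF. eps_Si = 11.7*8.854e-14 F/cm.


Step 1: eps_Si = 11.7 * 8.854e-14 = 1.035918e-12 F/cm
Step 2: W in cm = 1.39 * 1e-4 = 1.39e-04 cm
Step 3: C = 1.035918e-12 * 8.171e-05 / 1.39e-04 = 6.089558e-13 F
Step 4: C = 608.96 fF

608.96


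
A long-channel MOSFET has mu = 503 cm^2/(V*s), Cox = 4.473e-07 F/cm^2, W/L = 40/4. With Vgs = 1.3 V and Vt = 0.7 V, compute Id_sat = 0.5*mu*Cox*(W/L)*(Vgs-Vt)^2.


Step 1: Overdrive voltage Vov = Vgs - Vt = 1.3 - 0.7 = 0.6 V
Step 2: W/L = 40/4 = 10
Step 3: Id = 0.5 * 503 * 4.473e-07 * 10 * 0.6^2
Step 4: Id = 4.05e-04 A

4.05e-04


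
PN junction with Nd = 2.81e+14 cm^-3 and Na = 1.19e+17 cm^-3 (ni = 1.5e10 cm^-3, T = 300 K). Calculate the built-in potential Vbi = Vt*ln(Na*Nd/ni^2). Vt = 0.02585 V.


Step 1: Compute Na*Nd/ni^2 = 1.19e+17 * 2.81e+14 / (1.5e10)^2 = 1.4862e+11
Step 2: ln(1.4862e+11) = 25.7247
Step 3: Vbi = 0.02585 * 25.7247 = 0.665 V

0.665


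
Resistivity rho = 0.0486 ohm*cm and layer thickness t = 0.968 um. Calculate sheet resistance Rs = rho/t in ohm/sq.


Step 1: Convert thickness to cm: t = 0.968 um = 9.6800e-05 cm
Step 2: Rs = rho / t = 0.0486 / 9.6800e-05
Step 3: Rs = 502.1 ohm/sq

502.1


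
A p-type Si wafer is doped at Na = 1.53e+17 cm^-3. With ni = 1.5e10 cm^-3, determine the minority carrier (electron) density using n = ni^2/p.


Step 1: Majority hole concentration p ≈ Na = 1.53e+17 cm^-3
Step 2: n = ni^2 / Na = (1.5e10)^2 / 1.53e+17
Step 3: n = 1.47e+03 cm^-3

1.47e+03


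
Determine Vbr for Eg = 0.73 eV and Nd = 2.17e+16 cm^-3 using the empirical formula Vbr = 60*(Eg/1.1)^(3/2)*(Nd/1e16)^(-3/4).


Step 1: Eg/1.1 = 0.73/1.1 = 0.663636
Step 2: (Eg/1.1)^1.5 = 0.663636^1.5 = 0.540623
Step 3: (Nd/1e16)^(-0.75) = (2.17)^(-0.75) = 0.559313
Step 4: Vbr = 60 * 0.540623 * 0.559313 = 18.1 V

18.1


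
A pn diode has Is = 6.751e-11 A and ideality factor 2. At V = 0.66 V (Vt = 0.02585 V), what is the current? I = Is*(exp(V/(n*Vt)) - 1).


Step 1: V/(n*Vt) = 0.66/(2*0.02585) = 12.7660
Step 2: exp(12.7660) = 3.5011e+05
Step 3: I = 6.751e-11 * (3.5011e+05 - 1) = 2.36e-05 A

2.36e-05


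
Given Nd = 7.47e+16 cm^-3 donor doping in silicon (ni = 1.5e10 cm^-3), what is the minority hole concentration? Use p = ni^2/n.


Step 1: Since Nd >> ni, n ≈ Nd = 7.47e+16 cm^-3
Step 2: p = ni^2 / n = (1.5e10)^2 / 7.47e+16
Step 3: p = 2.25e20 / 7.47e+16 = 3.01e+03 cm^-3

3.01e+03


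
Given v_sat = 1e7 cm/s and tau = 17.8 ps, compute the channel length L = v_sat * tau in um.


Step 1: tau in seconds = 17.8 ps * 1e-12 = 1.7800e-11 s
Step 2: L = v_sat * tau = 1e7 * 1.7800e-11 = 1.7800e-04 cm
Step 3: L in um = 1.7800e-04 * 1e4 = 1.78 um

1.78


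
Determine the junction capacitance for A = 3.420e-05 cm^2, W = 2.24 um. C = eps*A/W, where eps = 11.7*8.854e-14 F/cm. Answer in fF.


Step 1: eps_Si = 11.7 * 8.854e-14 = 1.035918e-12 F/cm
Step 2: W in cm = 2.24 * 1e-4 = 2.24e-04 cm
Step 3: C = 1.035918e-12 * 3.420e-05 / 2.24e-04 = 1.581625e-13 F
Step 4: C = 158.16 fF

158.16


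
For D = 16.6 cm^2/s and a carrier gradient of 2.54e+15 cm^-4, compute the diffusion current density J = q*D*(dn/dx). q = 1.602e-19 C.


Step 1: J = q * D * (dn/dx)
Step 2: J = 1.602e-19 * 16.6 * 2.54e+15
Step 3: J = 6.75e-03 A/cm^2

6.75e-03


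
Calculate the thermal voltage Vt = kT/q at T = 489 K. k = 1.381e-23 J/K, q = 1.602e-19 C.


Step 1: kT = 1.381e-23 * 489 = 6.75309e-21 J
Step 2: Vt = kT/q = 6.75309e-21 / 1.602e-19
Step 3: Vt = 0.04215 V

0.04215


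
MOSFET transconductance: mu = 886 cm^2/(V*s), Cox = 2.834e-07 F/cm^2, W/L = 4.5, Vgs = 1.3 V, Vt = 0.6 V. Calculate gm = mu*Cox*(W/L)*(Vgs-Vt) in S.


Step 1: Vov = Vgs - Vt = 1.3 - 0.6 = 0.7 V
Step 2: gm = mu * Cox * (W/L) * Vov
Step 3: gm = 886 * 2.834e-07 * 4.5 * 0.7 = 7.91e-04 S

7.91e-04


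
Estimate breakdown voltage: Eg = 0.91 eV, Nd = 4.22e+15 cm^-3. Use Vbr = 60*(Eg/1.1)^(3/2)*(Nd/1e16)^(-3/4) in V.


Step 1: Eg/1.1 = 0.91/1.1 = 0.827273
Step 2: (Eg/1.1)^1.5 = 0.827273^1.5 = 0.752442
Step 3: (Nd/1e16)^(-0.75) = (0.422)^(-0.75) = 1.909922
Step 4: Vbr = 60 * 0.752442 * 1.909922 = 86.2 V

86.2


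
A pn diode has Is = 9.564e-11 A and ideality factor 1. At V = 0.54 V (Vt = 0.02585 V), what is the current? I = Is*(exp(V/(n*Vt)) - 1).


Step 1: V/(n*Vt) = 0.54/(1*0.02585) = 20.8897
Step 2: exp(20.8897) = 1.1811e+09
Step 3: I = 9.564e-11 * (1.1811e+09 - 1) = 1.13e-01 A

1.13e-01


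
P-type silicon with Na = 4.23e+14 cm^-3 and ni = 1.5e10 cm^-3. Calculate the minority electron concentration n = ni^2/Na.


Step 1: Majority hole concentration p ≈ Na = 4.23e+14 cm^-3
Step 2: n = ni^2 / Na = (1.5e10)^2 / 4.23e+14
Step 3: n = 5.32e+05 cm^-3

5.32e+05


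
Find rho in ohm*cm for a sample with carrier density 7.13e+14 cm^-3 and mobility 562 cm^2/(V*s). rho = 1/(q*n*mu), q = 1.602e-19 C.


Step 1: sigma = q * n * mu = 1.602e-19 * 7.13e+14 * 562 = 6.41931e-02 S/cm
Step 2: rho = 1 / sigma = 1 / 6.41931e-02 = 15.58 ohm*cm

15.58


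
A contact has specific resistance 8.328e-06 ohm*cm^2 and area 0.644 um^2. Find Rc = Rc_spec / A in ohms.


Step 1: Convert area to cm^2: 0.644 um^2 = 6.4400e-09 cm^2
Step 2: Rc = Rc_spec / A = 8.328e-06 / 6.4400e-09
Step 3: Rc = 1.29e+03 ohms

1.29e+03


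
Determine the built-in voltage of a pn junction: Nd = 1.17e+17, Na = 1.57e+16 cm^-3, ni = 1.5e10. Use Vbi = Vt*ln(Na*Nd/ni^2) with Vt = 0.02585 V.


Step 1: Compute Na*Nd/ni^2 = 1.57e+16 * 1.17e+17 / (1.5e10)^2 = 8.1640e+12
Step 2: ln(8.1640e+12) = 29.7308
Step 3: Vbi = 0.02585 * 29.7308 = 0.769 V

0.769


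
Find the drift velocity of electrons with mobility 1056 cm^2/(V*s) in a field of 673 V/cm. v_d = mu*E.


Step 1: v_d = mu * E
Step 2: v_d = 1056 * 673 = 710688
Step 3: v_d = 7.11e+05 cm/s

7.11e+05


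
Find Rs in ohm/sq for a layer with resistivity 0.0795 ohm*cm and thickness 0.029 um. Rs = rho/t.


Step 1: Convert thickness to cm: t = 0.029 um = 2.9000e-06 cm
Step 2: Rs = rho / t = 0.0795 / 2.9000e-06
Step 3: Rs = 27413.8 ohm/sq

27413.8


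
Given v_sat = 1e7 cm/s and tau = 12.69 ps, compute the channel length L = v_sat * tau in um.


Step 1: tau in seconds = 12.69 ps * 1e-12 = 1.2690e-11 s
Step 2: L = v_sat * tau = 1e7 * 1.2690e-11 = 1.2690e-04 cm
Step 3: L in um = 1.2690e-04 * 1e4 = 1.269 um

1.269


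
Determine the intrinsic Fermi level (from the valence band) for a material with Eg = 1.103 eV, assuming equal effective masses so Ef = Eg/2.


Step 1: For an intrinsic semiconductor, the Fermi level sits at midgap.
Step 2: Ef = Eg / 2 = 1.103 / 2 = 0.5515 eV

0.5515


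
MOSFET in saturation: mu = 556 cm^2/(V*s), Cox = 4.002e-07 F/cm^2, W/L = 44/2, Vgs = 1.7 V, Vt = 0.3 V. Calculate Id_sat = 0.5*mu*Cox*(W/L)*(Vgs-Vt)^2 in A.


Step 1: Overdrive voltage Vov = Vgs - Vt = 1.7 - 0.3 = 1.4 V
Step 2: W/L = 44/2 = 22
Step 3: Id = 0.5 * 556 * 4.002e-07 * 22 * 1.4^2
Step 4: Id = 4.80e-03 A

4.80e-03


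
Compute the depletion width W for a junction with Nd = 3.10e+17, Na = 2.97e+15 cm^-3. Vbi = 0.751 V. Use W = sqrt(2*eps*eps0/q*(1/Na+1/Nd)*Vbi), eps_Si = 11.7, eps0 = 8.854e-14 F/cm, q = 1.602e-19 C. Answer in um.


Step 1: 1/Na + 1/Nd = 1/2.97e+15 + 1/3.10e+17 = 3.39926e-16
Step 2: 2*eps*eps0/q = 2*11.7*8.854e-14/1.602e-19 = 1.293281e+07
Step 3: W^2 = 1.293281e+07 * 3.39926e-16 * 0.751 = 3.30154e-09
Step 4: W = sqrt(3.30154e-09) = 5.746e-05 cm = 0.5746 um

0.5746


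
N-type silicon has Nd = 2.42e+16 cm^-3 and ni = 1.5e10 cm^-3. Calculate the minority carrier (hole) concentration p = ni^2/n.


Step 1: Since Nd >> ni, n ≈ Nd = 2.42e+16 cm^-3
Step 2: p = ni^2 / n = (1.5e10)^2 / 2.42e+16
Step 3: p = 2.25e20 / 2.42e+16 = 9.30e+03 cm^-3

9.30e+03


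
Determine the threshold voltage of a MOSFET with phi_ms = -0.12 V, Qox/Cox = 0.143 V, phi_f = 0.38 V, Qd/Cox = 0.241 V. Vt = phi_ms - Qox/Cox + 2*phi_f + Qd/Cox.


Step 1: Vt = phi_ms - Qox/Cox + 2*phi_f + Qd/Cox
Step 2: Vt = -0.12 - 0.143 + 2*0.38 + 0.241
Step 3: Vt = -0.12 - 0.143 + 0.76 + 0.241
Step 4: Vt = 0.738 V

0.738


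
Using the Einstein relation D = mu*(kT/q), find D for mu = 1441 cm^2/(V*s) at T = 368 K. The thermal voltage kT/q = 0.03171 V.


Step 1: D = mu * (kT/q)
Step 2: D = 1441 * 0.03171
Step 3: D = 45.69 cm^2/s

45.69


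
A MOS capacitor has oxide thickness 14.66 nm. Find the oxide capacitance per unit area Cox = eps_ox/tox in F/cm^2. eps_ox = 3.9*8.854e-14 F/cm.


Step 1: eps_ox = 3.9 * 8.854e-14 = 3.45306e-13 F/cm
Step 2: tox in cm = 14.66 nm * 1e-7 = 1.4660e-06 cm
Step 3: Cox = 3.45306e-13 / 1.4660e-06 = 2.36e-07 F/cm^2

2.36e-07


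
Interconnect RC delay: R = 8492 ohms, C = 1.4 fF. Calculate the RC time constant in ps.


Step 1: tau = R * C
Step 2: tau = 8492 * 1.4 fF = 8492 * 1.4e-15 F
Step 3: tau = 1.18888e-11 s = 11.8888 ps

11.8888


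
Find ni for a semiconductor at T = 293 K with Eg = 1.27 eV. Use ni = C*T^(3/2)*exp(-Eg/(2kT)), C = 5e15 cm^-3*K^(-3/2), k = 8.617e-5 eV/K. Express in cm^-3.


Step 1: Compute kT = 8.617e-5 * 293 = 0.02524781 eV
Step 2: Exponent = -Eg/(2kT) = -1.27/(2*0.02524781) = -25.15070
Step 3: T^(3/2) = 293^1.5 = 5015.35
Step 4: ni = 5e15 * 5015.35 * exp(-25.15070) = 3.00e+08 cm^-3

3.00e+08


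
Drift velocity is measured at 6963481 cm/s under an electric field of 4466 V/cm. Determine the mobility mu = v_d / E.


Step 1: mu = v_d / E
Step 2: mu = 6963481 / 4466
Step 3: mu = 1559.22 cm^2/(V*s)

1559.22


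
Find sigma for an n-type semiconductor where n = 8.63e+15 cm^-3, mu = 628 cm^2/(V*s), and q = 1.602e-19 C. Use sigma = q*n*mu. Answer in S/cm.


Step 1: sigma = q * n * mu
Step 2: sigma = 1.602e-19 * 8.63e+15 * 628
Step 3: sigma = 8.682e-01 S/cm

8.682e-01


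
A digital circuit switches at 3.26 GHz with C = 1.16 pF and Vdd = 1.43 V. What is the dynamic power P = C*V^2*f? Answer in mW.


Step 1: V^2 = 1.43^2 = 2.0449 V^2
Step 2: P = C*V^2*f = 1.16e-12 F * 2.0449 * 3.26e9 Hz
Step 3: P = 7.73299384e-03 W
Step 4: P = 7.733 mW

7.733


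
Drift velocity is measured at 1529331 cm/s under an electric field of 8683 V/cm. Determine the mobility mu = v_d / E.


Step 1: mu = v_d / E
Step 2: mu = 1529331 / 8683
Step 3: mu = 176.13 cm^2/(V*s)

176.13


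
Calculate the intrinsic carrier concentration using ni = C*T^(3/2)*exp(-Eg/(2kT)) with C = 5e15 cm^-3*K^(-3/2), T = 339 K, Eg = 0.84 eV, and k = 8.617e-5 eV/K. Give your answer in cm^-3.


Step 1: Compute kT = 8.617e-5 * 339 = 0.02921163 eV
Step 2: Exponent = -Eg/(2kT) = -0.84/(2*0.02921163) = -14.37784
Step 3: T^(3/2) = 339^1.5 = 6241.65
Step 4: ni = 5e15 * 6241.65 * exp(-14.37784) = 1.78e+13 cm^-3

1.78e+13


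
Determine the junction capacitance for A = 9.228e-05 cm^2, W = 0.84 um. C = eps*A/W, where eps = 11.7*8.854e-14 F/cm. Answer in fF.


Step 1: eps_Si = 11.7 * 8.854e-14 = 1.035918e-12 F/cm
Step 2: W in cm = 0.84 * 1e-4 = 8.40e-05 cm
Step 3: C = 1.035918e-12 * 9.228e-05 / 8.40e-05 = 1.138030e-12 F
Step 4: C = 1138.03 fF

1138.03


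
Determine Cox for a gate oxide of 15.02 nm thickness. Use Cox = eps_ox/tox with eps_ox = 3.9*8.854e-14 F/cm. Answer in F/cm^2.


Step 1: eps_ox = 3.9 * 8.854e-14 = 3.45306e-13 F/cm
Step 2: tox in cm = 15.02 nm * 1e-7 = 1.5020e-06 cm
Step 3: Cox = 3.45306e-13 / 1.5020e-06 = 2.30e-07 F/cm^2

2.30e-07


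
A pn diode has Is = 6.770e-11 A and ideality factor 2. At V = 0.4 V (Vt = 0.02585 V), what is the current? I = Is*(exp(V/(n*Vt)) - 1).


Step 1: V/(n*Vt) = 0.4/(2*0.02585) = 7.7369
Step 2: exp(7.7369) = 2.2914e+03
Step 3: I = 6.770e-11 * (2.2914e+03 - 1) = 1.55e-07 A

1.55e-07


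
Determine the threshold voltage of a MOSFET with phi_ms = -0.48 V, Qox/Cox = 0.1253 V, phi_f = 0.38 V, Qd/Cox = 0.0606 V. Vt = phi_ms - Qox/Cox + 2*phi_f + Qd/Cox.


Step 1: Vt = phi_ms - Qox/Cox + 2*phi_f + Qd/Cox
Step 2: Vt = -0.48 - 0.1253 + 2*0.38 + 0.0606
Step 3: Vt = -0.48 - 0.1253 + 0.76 + 0.0606
Step 4: Vt = 0.2153 V

0.2153


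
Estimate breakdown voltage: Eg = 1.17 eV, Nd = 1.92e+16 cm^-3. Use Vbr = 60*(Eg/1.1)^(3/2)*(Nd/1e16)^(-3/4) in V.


Step 1: Eg/1.1 = 1.17/1.1 = 1.063636
Step 2: (Eg/1.1)^1.5 = 1.063636^1.5 = 1.096957
Step 3: (Nd/1e16)^(-0.75) = (1.92)^(-0.75) = 0.613090
Step 4: Vbr = 60 * 1.096957 * 0.613090 = 40.4 V

40.4
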